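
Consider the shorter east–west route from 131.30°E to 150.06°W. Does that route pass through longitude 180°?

Yes

Naïve |-150.06 − 131.30| = 281.36° > 180°, so the shorter arc goes the other way round — across 180°.
Signed shortest Δλ = ((-150.06 − 131.30 + 180) mod 360) − 180 = 78.64°.
Going east by 78.64° from +131.30° passes through 180° before reaching -150.06°.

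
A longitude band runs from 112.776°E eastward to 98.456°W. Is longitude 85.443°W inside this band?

No

Band width going east from +112.776° to -98.456°: ((-98.456 − 112.776) mod 360) = 148.768°.
Offset of -85.443° east of the west edge: ((-85.443 − 112.776) mod 360) = 161.781°.
161.781° > 148.768° ⇒ outside.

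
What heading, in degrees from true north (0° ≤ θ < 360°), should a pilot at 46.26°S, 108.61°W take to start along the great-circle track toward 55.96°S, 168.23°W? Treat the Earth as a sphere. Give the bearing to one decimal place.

232.7°

Δλ = -168.23 − -108.61 = -59.62°.
θ = atan2( sin Δλ · cos φ₂ , cos φ₁ · sin φ₂ − sin φ₁ · cos φ₂ · cos Δλ )
  = atan2(-0.48291, -0.36838) = -127.338° → normalised to [0°, 360°): 232.662°.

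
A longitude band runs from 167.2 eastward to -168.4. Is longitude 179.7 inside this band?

Band width going east from +167.2° to -168.4°: ((-168.4 − 167.2) mod 360) = 24.4°.
Offset of +179.7° east of the west edge: ((179.7 − 167.2) mod 360) = 12.5°.
12.5° ≤ 24.4° ⇒ inside.

Yes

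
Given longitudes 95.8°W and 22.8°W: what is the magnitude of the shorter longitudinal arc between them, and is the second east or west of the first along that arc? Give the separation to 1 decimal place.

73.0° east

Raw difference: -22.8 − -95.8 = 73.0°.
Normalise into (−180°, 180°]: 73.0° stays 73.0°.
Positive ⇒ the second point lies to the east; separation 73.0°.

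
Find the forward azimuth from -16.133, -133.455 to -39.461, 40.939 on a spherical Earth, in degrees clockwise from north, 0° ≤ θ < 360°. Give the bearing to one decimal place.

174.8°

Δλ = 40.939 − -133.455 = 174.394°.
θ = atan2( sin Δλ · cos φ₂ , cos φ₁ · sin φ₂ − sin φ₁ · cos φ₂ · cos Δλ )
  = atan2(0.07542, -0.82403) = 174.771° → normalised to [0°, 360°): 174.771°.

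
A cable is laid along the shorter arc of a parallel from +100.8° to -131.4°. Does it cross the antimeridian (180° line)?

Yes

Naïve |-131.4 − 100.8| = 232.2° > 180°, so the shorter arc goes the other way round — across 180°.
Signed shortest Δλ = ((-131.4 − 100.8 + 180) mod 360) − 180 = 127.8°.
Going east by 127.8° from +100.8° passes through 180° before reaching -131.4°.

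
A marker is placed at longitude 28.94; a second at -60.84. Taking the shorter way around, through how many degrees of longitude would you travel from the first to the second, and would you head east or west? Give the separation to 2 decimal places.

89.78° west

Raw difference: -60.84 − 28.94 = -89.78°.
Normalise into (−180°, 180°]: -89.78° stays -89.78°.
Negative ⇒ the second point lies to the west; separation 89.78°.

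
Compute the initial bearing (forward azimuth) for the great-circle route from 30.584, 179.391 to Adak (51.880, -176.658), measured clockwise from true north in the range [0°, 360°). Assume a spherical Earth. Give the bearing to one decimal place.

Δλ = -176.658 − 179.391 = -356.049°; wrapped into (−180°, 180°]: 3.951°.
θ = atan2( sin Δλ · cos φ₂ , cos φ₁ · sin φ₂ − sin φ₁ · cos φ₂ · cos Δλ )
  = atan2(0.04253, 0.36393) = 6.666° → normalised to [0°, 360°): 6.666°.

6.7°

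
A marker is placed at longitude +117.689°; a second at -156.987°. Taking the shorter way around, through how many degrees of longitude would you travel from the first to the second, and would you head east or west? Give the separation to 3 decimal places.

85.324° east

Raw difference: -156.987 − 117.689 = -274.676°.
Normalise into (−180°, 180°]: -274.676° + 360° = 85.324°.
Positive ⇒ the second point lies to the east; separation 85.324°.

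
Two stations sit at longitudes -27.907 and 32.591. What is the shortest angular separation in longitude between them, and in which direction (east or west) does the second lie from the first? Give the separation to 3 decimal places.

Raw difference: 32.591 − -27.907 = 60.498°.
Normalise into (−180°, 180°]: 60.498° stays 60.498°.
Positive ⇒ the second point lies to the east; separation 60.498°.

60.498° east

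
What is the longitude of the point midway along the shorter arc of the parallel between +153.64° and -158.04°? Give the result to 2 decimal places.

Signed shortest Δλ from +153.64° to -158.04° is +48.32°.
Midpoint longitude = +153.64° + (+48.32°)/2 = +153.64° + 24.16° = +177.80°.
(The naïve average (+153.64 + -158.04)/2 = -2.2° is on the wrong side of the globe.)

+177.80°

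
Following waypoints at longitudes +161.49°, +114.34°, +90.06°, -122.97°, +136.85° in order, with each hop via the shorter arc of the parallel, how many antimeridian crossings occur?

Leg 1: +161.49° → +114.34°, shortest Δλ = -47.15° (west) — does not cross 180°.
Leg 2: +114.34° → +90.06°, shortest Δλ = -24.28° (west) — does not cross 180°.
Leg 3: +90.06° → -122.97°, shortest Δλ = 146.97° (east) — crosses 180°.
Leg 4: -122.97° → +136.85°, shortest Δλ = -100.18° (west) — crosses 180°.
Total crossings: 2.

2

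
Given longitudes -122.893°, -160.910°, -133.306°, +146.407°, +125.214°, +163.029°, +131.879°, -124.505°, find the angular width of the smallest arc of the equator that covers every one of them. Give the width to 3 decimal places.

111.893°

Sort the longitudes: -160.910°, -133.306°, -124.505°, -122.893°, +125.214°, +131.879°, +146.407°, +163.029°.
Eastward gaps between consecutive values (wrapping around): 27.604°, 8.801°, 1.612°, 248.107°, 6.665°, 14.528°, 16.622°, 36.061°.
Largest gap = 248.107° ⇒ minimal covering band is its complement: 360° − 248.107° = 111.893°.
Band runs from +125.214° eastward to -122.893°, crossing the antimeridian.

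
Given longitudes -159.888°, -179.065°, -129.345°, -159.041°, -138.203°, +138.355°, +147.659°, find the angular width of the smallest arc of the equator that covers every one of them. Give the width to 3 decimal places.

92.300°

Sort the longitudes: -179.065°, -159.888°, -159.041°, -138.203°, -129.345°, +138.355°, +147.659°.
Eastward gaps between consecutive values (wrapping around): 19.177°, 0.847°, 20.838°, 8.858°, 267.700°, 9.304°, 33.276°.
Largest gap = 267.700° ⇒ minimal covering band is its complement: 360° − 267.700° = 92.300°.
Band runs from +138.355° eastward to -129.345°, crossing the antimeridian.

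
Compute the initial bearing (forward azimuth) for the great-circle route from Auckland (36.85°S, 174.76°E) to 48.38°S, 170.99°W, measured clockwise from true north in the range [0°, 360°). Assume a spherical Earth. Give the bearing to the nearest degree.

Δλ = -170.99 − 174.76 = -345.75°; wrapped into (−180°, 180°]: 14.25°.
θ = atan2( sin Δλ · cos φ₂ , cos φ₁ · sin φ₂ − sin φ₁ · cos φ₂ · cos Δλ )
  = atan2(0.16349, -0.21214) = 142.379° → normalised to [0°, 360°): 142.379°.

142°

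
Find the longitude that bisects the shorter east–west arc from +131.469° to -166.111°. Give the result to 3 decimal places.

Signed shortest Δλ from +131.469° to -166.111° is +62.420°.
Midpoint longitude = +131.469° + (+62.420°)/2 = +131.469° + 31.210° = +162.679°.
(The naïve average (+131.469 + -166.111)/2 = -17.321° is on the wrong side of the globe.)

+162.679°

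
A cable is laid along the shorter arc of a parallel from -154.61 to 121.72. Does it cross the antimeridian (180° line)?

Naïve |121.72 − -154.61| = 276.33° > 180°, so the shorter arc goes the other way round — across 180°.
Signed shortest Δλ = ((121.72 − -154.61 + 180) mod 360) − 180 = -83.67°.
Going west by 83.67° from -154.61° passes through 180° before reaching +121.72°.

Yes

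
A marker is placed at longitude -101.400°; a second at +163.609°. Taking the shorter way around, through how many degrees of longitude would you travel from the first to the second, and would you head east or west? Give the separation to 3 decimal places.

94.991° west

Raw difference: 163.609 − -101.400 = 265.009°.
Normalise into (−180°, 180°]: 265.009° − 360° = -94.991°.
Negative ⇒ the second point lies to the west; separation 94.991°.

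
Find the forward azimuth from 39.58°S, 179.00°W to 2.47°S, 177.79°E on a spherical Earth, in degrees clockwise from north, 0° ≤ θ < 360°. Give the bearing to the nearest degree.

355°

Δλ = 177.79 − -179.00 = 356.79°; wrapped into (−180°, 180°]: -3.21°.
θ = atan2( sin Δλ · cos φ₂ , cos φ₁ · sin φ₂ − sin φ₁ · cos φ₂ · cos Δλ )
  = atan2(-0.05594, 0.60235) = -5.306° → normalised to [0°, 360°): 354.694°.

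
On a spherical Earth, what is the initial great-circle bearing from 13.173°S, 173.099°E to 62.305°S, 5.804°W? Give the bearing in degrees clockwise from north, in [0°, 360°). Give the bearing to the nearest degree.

Δλ = -5.804 − 173.099 = -178.903°.
θ = atan2( sin Δλ · cos φ₂ , cos φ₁ · sin φ₂ − sin φ₁ · cos φ₂ · cos Δλ )
  = atan2(-0.00890, -0.96803) = -179.473° → normalised to [0°, 360°): 180.527°.

181°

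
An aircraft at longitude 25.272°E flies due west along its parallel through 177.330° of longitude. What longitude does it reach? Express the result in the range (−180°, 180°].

152.058°W

Start at +25.272°; shift −177.330° → -152.058°.
-152.058° already lies in (−180°, 180°].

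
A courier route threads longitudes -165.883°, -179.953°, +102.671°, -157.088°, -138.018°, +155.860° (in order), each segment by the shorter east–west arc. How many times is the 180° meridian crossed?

Leg 1: -165.883° → -179.953°, shortest Δλ = -14.07° (west) — does not cross 180°.
Leg 2: -179.953° → +102.671°, shortest Δλ = -77.376° (west) — crosses 180°.
Leg 3: +102.671° → -157.088°, shortest Δλ = 100.241° (east) — crosses 180°.
Leg 4: -157.088° → -138.018°, shortest Δλ = 19.07° (east) — does not cross 180°.
Leg 5: -138.018° → +155.860°, shortest Δλ = -66.122° (west) — crosses 180°.
Total crossings: 3.

3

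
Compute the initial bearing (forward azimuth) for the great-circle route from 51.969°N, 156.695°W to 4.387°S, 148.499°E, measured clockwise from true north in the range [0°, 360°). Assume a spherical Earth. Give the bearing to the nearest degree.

238°

Δλ = 148.499 − -156.695 = 305.194°; wrapped into (−180°, 180°]: -54.806°.
θ = atan2( sin Δλ · cos φ₂ , cos φ₁ · sin φ₂ − sin φ₁ · cos φ₂ · cos Δλ )
  = atan2(-0.81481, -0.49977) = -121.523° → normalised to [0°, 360°): 238.477°.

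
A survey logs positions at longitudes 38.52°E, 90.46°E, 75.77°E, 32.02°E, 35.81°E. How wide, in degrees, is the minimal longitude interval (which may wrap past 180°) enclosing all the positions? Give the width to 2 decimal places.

Sort the longitudes: +32.02°, +35.81°, +38.52°, +75.77°, +90.46°.
Eastward gaps between consecutive values (wrapping around): 3.79°, 2.71°, 37.25°, 14.69°, 301.56°.
Largest gap = 301.56° ⇒ minimal covering band is its complement: 360° − 301.56° = 58.44°.
Band runs from +32.02° eastward to +90.46°.

58.44°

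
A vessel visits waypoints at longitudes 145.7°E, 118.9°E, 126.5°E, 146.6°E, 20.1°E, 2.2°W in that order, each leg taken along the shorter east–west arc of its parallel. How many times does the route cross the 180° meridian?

Leg 1: +145.7° → +118.9°, shortest Δλ = -26.8° (west) — does not cross 180°.
Leg 2: +118.9° → +126.5°, shortest Δλ = 7.6° (east) — does not cross 180°.
Leg 3: +126.5° → +146.6°, shortest Δλ = 20.1° (east) — does not cross 180°.
Leg 4: +146.6° → +20.1°, shortest Δλ = -126.5° (west) — does not cross 180°.
Leg 5: +20.1° → -2.2°, shortest Δλ = -22.3° (west) — does not cross 180°.
Total crossings: 0.

0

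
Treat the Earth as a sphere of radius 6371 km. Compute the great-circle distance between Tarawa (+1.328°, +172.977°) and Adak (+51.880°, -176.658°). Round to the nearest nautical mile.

3080 nmi

Δλ = -176.658 − 172.977 = -349.635°; wrapped into (−180°, 180°]: 10.365°.
Δφ = 51.880 − 1.328 = 50.552°.
a = sin²(Δφ/2) + cos φ₁ · cos φ₂ · sin²(Δλ/2) = 0.187347.
c = 2·atan2(√a, √(1−a)) = 0.89527 rad → d = 6371·c ≈ 5703.78 km ≈ 3079.79 nmi.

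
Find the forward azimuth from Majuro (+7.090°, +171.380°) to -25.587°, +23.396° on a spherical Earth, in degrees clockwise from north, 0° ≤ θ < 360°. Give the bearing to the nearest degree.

235°

Δλ = 23.396 − 171.380 = -147.984°.
θ = atan2( sin Δλ · cos φ₂ , cos φ₁ · sin φ₂ − sin φ₁ · cos φ₂ · cos Δλ )
  = atan2(-0.47816, -0.33419) = -124.950° → normalised to [0°, 360°): 235.050°.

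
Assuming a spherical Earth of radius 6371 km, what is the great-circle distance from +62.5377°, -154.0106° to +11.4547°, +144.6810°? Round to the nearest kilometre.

Δλ = 144.6810 − -154.0106 = 298.6916°; wrapped into (−180°, 180°]: -61.3084°.
Δφ = 11.4547 − 62.5377 = -51.0830°.
a = sin²(Δφ/2) + cos φ₁ · cos φ₂ · sin²(Δλ/2) = 0.303396.
c = 2·atan2(√a, √(1−a)) = 1.16668 rad → d = 6371·c ≈ 7432.91 km.

7433 km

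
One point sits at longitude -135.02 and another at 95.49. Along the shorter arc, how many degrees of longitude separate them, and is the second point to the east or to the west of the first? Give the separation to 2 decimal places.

129.49° west

Raw difference: 95.49 − -135.02 = 230.51°.
Normalise into (−180°, 180°]: 230.51° − 360° = -129.49°.
Negative ⇒ the second point lies to the west; separation 129.49°.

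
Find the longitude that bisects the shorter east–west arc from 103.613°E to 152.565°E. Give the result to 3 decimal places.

128.089°E

Signed shortest Δλ from +103.613° to +152.565° is +48.952°.
Midpoint longitude = +103.613° + (+48.952°)/2 = +103.613° + 24.476° = +128.089°.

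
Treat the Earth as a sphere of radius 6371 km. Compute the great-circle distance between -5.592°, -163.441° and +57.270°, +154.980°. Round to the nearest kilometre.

Δλ = 154.980 − -163.441 = 318.421°; wrapped into (−180°, 180°]: -41.579°.
Δφ = 57.270 − -5.592 = 62.862°.
a = sin²(Δφ/2) + cos φ₁ · cos φ₂ · sin²(Δλ/2) = 0.339723.
c = 2·atan2(√a, √(1−a)) = 1.24448 rad → d = 6371·c ≈ 7928.59 km.

7929 km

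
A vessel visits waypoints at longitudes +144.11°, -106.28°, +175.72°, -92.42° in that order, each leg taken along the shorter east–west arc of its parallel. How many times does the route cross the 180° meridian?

3

Leg 1: +144.11° → -106.28°, shortest Δλ = 109.61° (east) — crosses 180°.
Leg 2: -106.28° → +175.72°, shortest Δλ = -78.0° (west) — crosses 180°.
Leg 3: +175.72° → -92.42°, shortest Δλ = 91.86° (east) — crosses 180°.
Total crossings: 3.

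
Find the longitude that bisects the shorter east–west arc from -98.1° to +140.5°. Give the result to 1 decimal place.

-158.8°

Signed shortest Δλ from -98.1° to +140.5° is -121.4°.
Midpoint longitude = -98.1° + (-121.4°)/2 = -98.1° − 60.7° = -158.8°.
(The naïve average (-98.1 + +140.5)/2 = 21.2° is on the wrong side of the globe.)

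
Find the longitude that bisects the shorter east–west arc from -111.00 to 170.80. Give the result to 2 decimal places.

Signed shortest Δλ from -111.00° to +170.80° is -78.20°.
Midpoint longitude = -111.00° + (-78.20°)/2 = -111.00° − 39.10° = -150.10°.
(The naïve average (-111.00 + +170.80)/2 = 29.9° is on the wrong side of the globe.)

-150.10°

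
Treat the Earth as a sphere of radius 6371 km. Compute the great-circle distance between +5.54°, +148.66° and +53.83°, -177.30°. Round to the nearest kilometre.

Δλ = -177.30 − 148.66 = -325.96°; wrapped into (−180°, 180°]: 34.04°.
Δφ = 53.83 − 5.54 = 48.29°.
a = sin²(Δφ/2) + cos φ₁ · cos φ₂ · sin²(Δλ/2) = 0.217648.
c = 2·atan2(√a, √(1−a)) = 0.97072 rad → d = 6371·c ≈ 6184.47 km.

6184 km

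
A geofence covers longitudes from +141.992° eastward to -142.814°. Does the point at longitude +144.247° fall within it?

Yes

Band width going east from +141.992° to -142.814°: ((-142.814 − 141.992) mod 360) = 75.194°.
Offset of +144.247° east of the west edge: ((144.247 − 141.992) mod 360) = 2.255°.
2.255° ≤ 75.194° ⇒ inside.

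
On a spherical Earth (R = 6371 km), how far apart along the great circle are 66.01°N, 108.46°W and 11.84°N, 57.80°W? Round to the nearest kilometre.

Δλ = -57.80 − -108.46 = 50.66°.
Δφ = 11.84 − 66.01 = -54.17°.
a = sin²(Δφ/2) + cos φ₁ · cos φ₂ · sin²(Δλ/2) = 0.280145.
c = 2·atan2(√a, √(1−a)) = 1.11552 rad → d = 6371·c ≈ 7106.98 km.

7107 km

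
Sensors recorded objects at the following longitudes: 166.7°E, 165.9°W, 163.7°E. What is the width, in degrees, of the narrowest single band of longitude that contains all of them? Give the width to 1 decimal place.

30.4°

Sort the longitudes: -165.9°, +163.7°, +166.7°.
Eastward gaps between consecutive values (wrapping around): 329.6°, 3.0°, 27.4°.
Largest gap = 329.6° ⇒ minimal covering band is its complement: 360° − 329.6° = 30.4°.
Band runs from +163.7° eastward to -165.9°, crossing the antimeridian.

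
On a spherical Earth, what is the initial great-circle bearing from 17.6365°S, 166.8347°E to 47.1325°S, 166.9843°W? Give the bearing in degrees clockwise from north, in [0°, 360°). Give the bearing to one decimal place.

Δλ = -166.9843 − 166.8347 = -333.8190°; wrapped into (−180°, 180°]: 26.1810°.
θ = atan2( sin Δλ · cos φ₂ , cos φ₁ · sin φ₂ − sin φ₁ · cos φ₂ · cos Δλ )
  = atan2(0.30016, -0.51351) = 149.693° → normalised to [0°, 360°): 149.693°.

149.7°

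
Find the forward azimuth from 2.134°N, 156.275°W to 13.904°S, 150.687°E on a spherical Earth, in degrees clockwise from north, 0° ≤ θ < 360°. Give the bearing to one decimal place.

Δλ = 150.687 − -156.275 = 306.962°; wrapped into (−180°, 180°]: -53.038°.
θ = atan2( sin Δλ · cos φ₂ , cos φ₁ · sin φ₂ − sin φ₁ · cos φ₂ · cos Δλ )
  = atan2(-0.77562, -0.26186) = -108.656° → normalised to [0°, 360°): 251.344°.

251.3°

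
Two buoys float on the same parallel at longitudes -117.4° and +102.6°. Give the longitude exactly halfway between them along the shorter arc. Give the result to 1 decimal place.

+172.6°

Signed shortest Δλ from -117.4° to +102.6° is -140.0°.
Midpoint longitude = -117.4° + (-140.0°)/2 = -117.4° − 70.0° = -187.4°.
Normalise into (−180°, 180°]: +172.6°.
(The naïve average (-117.4 + +102.6)/2 = -7.4° is on the wrong side of the globe.)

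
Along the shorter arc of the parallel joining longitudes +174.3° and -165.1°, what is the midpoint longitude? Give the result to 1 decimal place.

-175.4°

Signed shortest Δλ from +174.3° to -165.1° is +20.6°.
Midpoint longitude = +174.3° + (+20.6°)/2 = +174.3° + 10.3° = +184.6°.
Normalise into (−180°, 180°]: -175.4°.
(The naïve average (+174.3 + -165.1)/2 = 4.6° is on the wrong side of the globe.)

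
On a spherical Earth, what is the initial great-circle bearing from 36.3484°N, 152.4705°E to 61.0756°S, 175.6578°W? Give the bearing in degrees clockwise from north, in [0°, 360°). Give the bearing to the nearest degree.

165°

Δλ = -175.6578 − 152.4705 = -328.1283°; wrapped into (−180°, 180°]: 31.8717°.
θ = atan2( sin Δλ · cos φ₂ , cos φ₁ · sin φ₂ − sin φ₁ · cos φ₂ · cos Δλ )
  = atan2(0.25538, -0.94840) = 164.929° → normalised to [0°, 360°): 164.929°.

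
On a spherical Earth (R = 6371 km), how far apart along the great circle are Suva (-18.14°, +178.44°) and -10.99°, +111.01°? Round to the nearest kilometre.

Δλ = 111.01 − 178.44 = -67.43°.
Δφ = -10.99 − -18.14 = 7.15°.
a = sin²(Δφ/2) + cos φ₁ · cos φ₂ · sin²(Δλ/2) = 0.291300.
c = 2·atan2(√a, √(1−a)) = 1.14021 rad → d = 6371·c ≈ 7264.30 km.

7264 km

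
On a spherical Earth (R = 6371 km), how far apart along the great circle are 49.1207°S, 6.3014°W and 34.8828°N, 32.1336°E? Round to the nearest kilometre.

10083 km

Δλ = 32.1336 − -6.3014 = 38.4350°.
Δφ = 34.8828 − -49.1207 = 84.0035°.
a = sin²(Δφ/2) + cos φ₁ · cos φ₂ · sin²(Δλ/2) = 0.505933.
c = 2·atan2(√a, √(1−a)) = 1.58266 rad → d = 6371·c ≈ 10083.14 km.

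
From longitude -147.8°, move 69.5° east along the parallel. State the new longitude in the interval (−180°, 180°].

-78.3°

Start at -147.8°; shift +69.5° → -78.3°.
-78.3° already lies in (−180°, 180°].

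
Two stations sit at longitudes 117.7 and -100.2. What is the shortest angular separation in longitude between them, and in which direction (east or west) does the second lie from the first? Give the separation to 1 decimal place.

142.1° east

Raw difference: -100.2 − 117.7 = -217.9°.
Normalise into (−180°, 180°]: -217.9° + 360° = 142.1°.
Positive ⇒ the second point lies to the east; separation 142.1°.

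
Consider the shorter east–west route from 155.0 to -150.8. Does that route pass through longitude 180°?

Yes

Naïve |-150.8 − 155.0| = 305.8° > 180°, so the shorter arc goes the other way round — across 180°.
Signed shortest Δλ = ((-150.8 − 155.0 + 180) mod 360) − 180 = 54.2°.
Going east by 54.2° from +155.0° passes through 180° before reaching -150.8°.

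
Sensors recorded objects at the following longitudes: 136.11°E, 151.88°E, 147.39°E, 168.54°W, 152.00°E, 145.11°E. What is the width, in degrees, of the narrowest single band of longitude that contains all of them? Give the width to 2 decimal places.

Sort the longitudes: -168.54°, +136.11°, +145.11°, +147.39°, +151.88°, +152.00°.
Eastward gaps between consecutive values (wrapping around): 304.65°, 9.00°, 2.28°, 4.49°, 0.12°, 39.46°.
Largest gap = 304.65° ⇒ minimal covering band is its complement: 360° − 304.65° = 55.35°.
Band runs from +136.11° eastward to -168.54°, crossing the antimeridian.

55.35°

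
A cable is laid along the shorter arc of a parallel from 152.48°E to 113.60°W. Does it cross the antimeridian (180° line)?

Naïve |-113.60 − 152.48| = 266.08° > 180°, so the shorter arc goes the other way round — across 180°.
Signed shortest Δλ = ((-113.60 − 152.48 + 180) mod 360) − 180 = 93.92°.
Going east by 93.92° from +152.48° passes through 180° before reaching -113.60°.

Yes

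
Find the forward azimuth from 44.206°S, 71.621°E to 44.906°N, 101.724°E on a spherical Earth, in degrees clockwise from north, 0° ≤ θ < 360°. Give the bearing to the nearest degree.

21°

Δλ = 101.724 − 71.621 = 30.103°.
θ = atan2( sin Δλ · cos φ₂ , cos φ₁ · sin φ₂ − sin φ₁ · cos φ₂ · cos Δλ )
  = atan2(0.35524, 0.93327) = 20.838° → normalised to [0°, 360°): 20.838°.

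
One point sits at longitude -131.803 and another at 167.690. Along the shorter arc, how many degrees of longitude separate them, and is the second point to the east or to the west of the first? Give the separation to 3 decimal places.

60.507° west

Raw difference: 167.690 − -131.803 = 299.493°.
Normalise into (−180°, 180°]: 299.493° − 360° = -60.507°.
Negative ⇒ the second point lies to the west; separation 60.507°.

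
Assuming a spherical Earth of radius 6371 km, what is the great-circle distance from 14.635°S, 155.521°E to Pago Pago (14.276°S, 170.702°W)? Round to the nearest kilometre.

3634 km

Δλ = -170.702 − 155.521 = -326.223°; wrapped into (−180°, 180°]: 33.777°.
Δφ = -14.276 − -14.635 = 0.359°.
a = sin²(Δφ/2) + cos φ₁ · cos φ₂ · sin²(Δλ/2) = 0.079146.
c = 2·atan2(√a, √(1−a)) = 0.57036 rad → d = 6371·c ≈ 3633.75 km.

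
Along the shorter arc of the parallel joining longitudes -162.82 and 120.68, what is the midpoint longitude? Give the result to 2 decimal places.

Signed shortest Δλ from -162.82° to +120.68° is -76.50°.
Midpoint longitude = -162.82° + (-76.50°)/2 = -162.82° − 38.25° = -201.07°.
Normalise into (−180°, 180°]: +158.93°.
(The naïve average (-162.82 + +120.68)/2 = -21.07° is on the wrong side of the globe.)

+158.93°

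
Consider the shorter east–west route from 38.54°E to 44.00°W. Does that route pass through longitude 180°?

No

Signed shortest Δλ = ((-44.00 − 38.54 + 180) mod 360) − 180 = -82.54°.
Going west by 82.54° from +38.54° reaches -44.00° without touching 180°.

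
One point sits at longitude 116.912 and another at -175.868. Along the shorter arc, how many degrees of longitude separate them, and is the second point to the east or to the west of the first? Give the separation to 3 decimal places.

67.220° east

Raw difference: -175.868 − 116.912 = -292.78°.
Normalise into (−180°, 180°]: -292.78° + 360° = 67.22°.
Positive ⇒ the second point lies to the east; separation 67.220°.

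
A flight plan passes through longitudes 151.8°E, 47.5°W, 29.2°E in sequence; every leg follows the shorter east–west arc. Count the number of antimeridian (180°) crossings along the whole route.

1

Leg 1: +151.8° → -47.5°, shortest Δλ = 160.7° (east) — crosses 180°.
Leg 2: -47.5° → +29.2°, shortest Δλ = 76.7° (east) — does not cross 180°.
Total crossings: 1.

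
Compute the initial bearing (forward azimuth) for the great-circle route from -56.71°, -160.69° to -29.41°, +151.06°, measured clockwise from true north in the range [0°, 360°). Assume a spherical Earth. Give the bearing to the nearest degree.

288°

Δλ = 151.06 − -160.69 = 311.75°; wrapped into (−180°, 180°]: -48.25°.
θ = atan2( sin Δλ · cos φ₂ , cos φ₁ · sin φ₂ − sin φ₁ · cos φ₂ · cos Δλ )
  = atan2(-0.64991, 0.21535) = -71.667° → normalised to [0°, 360°): 288.333°.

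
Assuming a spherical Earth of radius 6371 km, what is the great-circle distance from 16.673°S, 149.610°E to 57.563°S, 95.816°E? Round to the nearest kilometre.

6330 km

Δλ = 95.816 − 149.610 = -53.794°.
Δφ = -57.563 − -16.673 = -40.890°.
a = sin²(Δφ/2) + cos φ₁ · cos φ₂ · sin²(Δλ/2) = 0.227172.
c = 2·atan2(√a, √(1−a)) = 0.99363 rad → d = 6371·c ≈ 6330.39 km.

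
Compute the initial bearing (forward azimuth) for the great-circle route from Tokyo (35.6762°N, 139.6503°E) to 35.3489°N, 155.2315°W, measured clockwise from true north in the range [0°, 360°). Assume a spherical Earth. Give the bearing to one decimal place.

Δλ = -155.2315 − 139.6503 = -294.8818°; wrapped into (−180°, 180°]: 65.1182°.
θ = atan2( sin Δλ · cos φ₂ , cos φ₁ · sin φ₂ − sin φ₁ · cos φ₂ · cos Δλ )
  = atan2(0.73993, 0.26983) = 69.965° → normalised to [0°, 360°): 69.965°.

70.0°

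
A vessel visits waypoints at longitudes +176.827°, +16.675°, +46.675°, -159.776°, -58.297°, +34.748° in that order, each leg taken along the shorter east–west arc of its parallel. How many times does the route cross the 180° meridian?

Leg 1: +176.827° → +16.675°, shortest Δλ = -160.152° (west) — does not cross 180°.
Leg 2: +16.675° → +46.675°, shortest Δλ = 30.0° (east) — does not cross 180°.
Leg 3: +46.675° → -159.776°, shortest Δλ = 153.549° (east) — crosses 180°.
Leg 4: -159.776° → -58.297°, shortest Δλ = 101.479° (east) — does not cross 180°.
Leg 5: -58.297° → +34.748°, shortest Δλ = 93.045° (east) — does not cross 180°.
Total crossings: 1.

1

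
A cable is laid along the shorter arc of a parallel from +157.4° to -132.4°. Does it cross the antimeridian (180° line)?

Yes

Naïve |-132.4 − 157.4| = 289.8° > 180°, so the shorter arc goes the other way round — across 180°.
Signed shortest Δλ = ((-132.4 − 157.4 + 180) mod 360) − 180 = 70.2°.
Going east by 70.2° from +157.4° passes through 180° before reaching -132.4°.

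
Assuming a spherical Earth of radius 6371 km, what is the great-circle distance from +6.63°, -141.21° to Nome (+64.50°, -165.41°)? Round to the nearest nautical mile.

3625 nmi

Δλ = -165.41 − -141.21 = -24.20°.
Δφ = 64.50 − 6.63 = 57.87°.
a = sin²(Δφ/2) + cos φ₁ · cos φ₂ · sin²(Δλ/2) = 0.252869.
c = 2·atan2(√a, √(1−a)) = 1.05381 rad → d = 6371·c ≈ 6713.83 km ≈ 3625.18 nmi.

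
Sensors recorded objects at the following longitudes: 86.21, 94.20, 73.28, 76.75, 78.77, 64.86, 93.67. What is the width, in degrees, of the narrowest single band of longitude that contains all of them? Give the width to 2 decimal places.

Sort the longitudes: +64.86°, +73.28°, +76.75°, +78.77°, +86.21°, +93.67°, +94.20°.
Eastward gaps between consecutive values (wrapping around): 8.42°, 3.47°, 2.02°, 7.44°, 7.46°, 0.53°, 330.66°.
Largest gap = 330.66° ⇒ minimal covering band is its complement: 360° − 330.66° = 29.34°.
Band runs from +64.86° eastward to +94.20°.

29.34°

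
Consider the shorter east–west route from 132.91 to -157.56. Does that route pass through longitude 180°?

Yes

Naïve |-157.56 − 132.91| = 290.47° > 180°, so the shorter arc goes the other way round — across 180°.
Signed shortest Δλ = ((-157.56 − 132.91 + 180) mod 360) − 180 = 69.53°.
Going east by 69.53° from +132.91° passes through 180° before reaching -157.56°.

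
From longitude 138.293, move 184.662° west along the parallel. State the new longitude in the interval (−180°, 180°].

-46.369°

Start at +138.293°; shift −184.662° → -46.369°.
-46.369° already lies in (−180°, 180°].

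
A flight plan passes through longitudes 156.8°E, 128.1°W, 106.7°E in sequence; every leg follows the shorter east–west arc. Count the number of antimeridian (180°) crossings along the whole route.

Leg 1: +156.8° → -128.1°, shortest Δλ = 75.1° (east) — crosses 180°.
Leg 2: -128.1° → +106.7°, shortest Δλ = -125.2° (west) — crosses 180°.
Total crossings: 2.

2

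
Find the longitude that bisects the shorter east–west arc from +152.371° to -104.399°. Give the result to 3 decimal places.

Signed shortest Δλ from +152.371° to -104.399° is +103.230°.
Midpoint longitude = +152.371° + (+103.230°)/2 = +152.371° + 51.615° = +203.986°.
Normalise into (−180°, 180°]: -156.014°.
(The naïve average (+152.371 + -104.399)/2 = 23.986° is on the wrong side of the globe.)

-156.014°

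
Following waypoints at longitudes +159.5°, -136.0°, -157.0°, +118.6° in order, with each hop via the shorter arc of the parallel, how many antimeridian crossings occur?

2

Leg 1: +159.5° → -136.0°, shortest Δλ = 64.5° (east) — crosses 180°.
Leg 2: -136.0° → -157.0°, shortest Δλ = -21.0° (west) — does not cross 180°.
Leg 3: -157.0° → +118.6°, shortest Δλ = -84.4° (west) — crosses 180°.
Total crossings: 2.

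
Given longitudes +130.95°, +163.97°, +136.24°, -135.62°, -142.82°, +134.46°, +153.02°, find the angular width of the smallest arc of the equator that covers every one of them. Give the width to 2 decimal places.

Sort the longitudes: -142.82°, -135.62°, +130.95°, +134.46°, +136.24°, +153.02°, +163.97°.
Eastward gaps between consecutive values (wrapping around): 7.20°, 266.57°, 3.51°, 1.78°, 16.78°, 10.95°, 53.21°.
Largest gap = 266.57° ⇒ minimal covering band is its complement: 360° − 266.57° = 93.43°.
Band runs from +130.95° eastward to -135.62°, crossing the antimeridian.

93.43°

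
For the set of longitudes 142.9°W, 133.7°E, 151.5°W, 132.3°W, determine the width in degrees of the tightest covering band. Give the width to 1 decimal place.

Sort the longitudes: -151.5°, -142.9°, -132.3°, +133.7°.
Eastward gaps between consecutive values (wrapping around): 8.6°, 10.6°, 266.0°, 74.8°.
Largest gap = 266.0° ⇒ minimal covering band is its complement: 360° − 266.0° = 94.0°.
Band runs from +133.7° eastward to -132.3°, crossing the antimeridian.

94.0°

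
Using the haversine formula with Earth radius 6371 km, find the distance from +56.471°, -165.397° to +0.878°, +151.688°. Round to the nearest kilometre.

Δλ = 151.688 − -165.397 = 317.085°; wrapped into (−180°, 180°]: -42.915°.
Δφ = 0.878 − 56.471 = -55.593°.
a = sin²(Δφ/2) + cos φ₁ · cos φ₂ · sin²(Δλ/2) = 0.291373.
c = 2·atan2(√a, √(1−a)) = 1.14037 rad → d = 6371·c ≈ 7265.32 km.

7265 km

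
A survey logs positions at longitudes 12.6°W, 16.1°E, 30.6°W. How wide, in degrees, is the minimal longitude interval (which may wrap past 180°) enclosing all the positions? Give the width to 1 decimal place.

Sort the longitudes: -30.6°, -12.6°, +16.1°.
Eastward gaps between consecutive values (wrapping around): 18.0°, 28.7°, 313.3°.
Largest gap = 313.3° ⇒ minimal covering band is its complement: 360° − 313.3° = 46.7°.
Band runs from -30.6° eastward to +16.1°.

46.7°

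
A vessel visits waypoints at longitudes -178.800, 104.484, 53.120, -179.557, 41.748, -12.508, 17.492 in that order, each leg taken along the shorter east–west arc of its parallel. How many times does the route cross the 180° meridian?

Leg 1: -178.800° → +104.484°, shortest Δλ = -76.716° (west) — crosses 180°.
Leg 2: +104.484° → +53.120°, shortest Δλ = -51.364° (west) — does not cross 180°.
Leg 3: +53.120° → -179.557°, shortest Δλ = 127.323° (east) — crosses 180°.
Leg 4: -179.557° → +41.748°, shortest Δλ = -138.695° (west) — crosses 180°.
Leg 5: +41.748° → -12.508°, shortest Δλ = -54.256° (west) — does not cross 180°.
Leg 6: -12.508° → +17.492°, shortest Δλ = 30.0° (east) — does not cross 180°.
Total crossings: 3.

3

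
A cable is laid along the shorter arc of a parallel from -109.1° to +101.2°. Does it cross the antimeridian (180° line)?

Yes

Naïve |101.2 − -109.1| = 210.3° > 180°, so the shorter arc goes the other way round — across 180°.
Signed shortest Δλ = ((101.2 − -109.1 + 180) mod 360) − 180 = -149.7°.
Going west by 149.7° from -109.1° passes through 180° before reaching +101.2°.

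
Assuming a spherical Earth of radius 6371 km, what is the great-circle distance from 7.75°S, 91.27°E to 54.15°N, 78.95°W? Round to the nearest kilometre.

14782 km

Δλ = -78.95 − 91.27 = -170.22°.
Δφ = 54.15 − -7.75 = 61.90°.
a = sin²(Δφ/2) + cos φ₁ · cos φ₂ · sin²(Δλ/2) = 0.840593.
c = 2·atan2(√a, √(1−a)) = 2.32018 rad → d = 6371·c ≈ 14781.85 km.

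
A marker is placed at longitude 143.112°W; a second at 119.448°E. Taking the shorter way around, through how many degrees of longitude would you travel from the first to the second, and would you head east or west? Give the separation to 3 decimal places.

97.440° west

Raw difference: 119.448 − -143.112 = 262.56°.
Normalise into (−180°, 180°]: 262.56° − 360° = -97.44°.
Negative ⇒ the second point lies to the west; separation 97.440°.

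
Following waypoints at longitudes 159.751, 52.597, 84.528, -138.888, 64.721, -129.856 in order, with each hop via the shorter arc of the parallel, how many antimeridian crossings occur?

Leg 1: +159.751° → +52.597°, shortest Δλ = -107.154° (west) — does not cross 180°.
Leg 2: +52.597° → +84.528°, shortest Δλ = 31.931° (east) — does not cross 180°.
Leg 3: +84.528° → -138.888°, shortest Δλ = 136.584° (east) — crosses 180°.
Leg 4: -138.888° → +64.721°, shortest Δλ = -156.391° (west) — crosses 180°.
Leg 5: +64.721° → -129.856°, shortest Δλ = 165.423° (east) — crosses 180°.
Total crossings: 3.

3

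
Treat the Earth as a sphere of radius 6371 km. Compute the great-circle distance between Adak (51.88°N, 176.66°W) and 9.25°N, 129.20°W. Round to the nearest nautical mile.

3448 nmi

Δλ = -129.20 − -176.66 = 47.46°.
Δφ = 9.25 − 51.88 = -42.63°.
a = sin²(Δφ/2) + cos φ₁ · cos φ₂ · sin²(Δλ/2) = 0.230801.
c = 2·atan2(√a, √(1−a)) = 1.00226 rad → d = 6371·c ≈ 6385.40 km ≈ 3447.84 nmi.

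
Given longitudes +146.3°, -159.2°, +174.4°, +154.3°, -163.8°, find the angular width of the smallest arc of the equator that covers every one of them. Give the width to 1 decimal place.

Sort the longitudes: -163.8°, -159.2°, +146.3°, +154.3°, +174.4°.
Eastward gaps between consecutive values (wrapping around): 4.6°, 305.5°, 8.0°, 20.1°, 21.8°.
Largest gap = 305.5° ⇒ minimal covering band is its complement: 360° − 305.5° = 54.5°.
Band runs from +146.3° eastward to -159.2°, crossing the antimeridian.

54.5°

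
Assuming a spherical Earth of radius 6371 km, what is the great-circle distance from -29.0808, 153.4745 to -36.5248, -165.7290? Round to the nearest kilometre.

3872 km

Δλ = -165.7290 − 153.4745 = -319.2035°; wrapped into (−180°, 180°]: 40.7965°.
Δφ = -36.5248 − -29.0808 = -7.4440°.
a = sin²(Δφ/2) + cos φ₁ · cos φ₂ · sin²(Δλ/2) = 0.089530.
c = 2·atan2(√a, √(1−a)) = 0.60774 rad → d = 6371·c ≈ 3871.93 km.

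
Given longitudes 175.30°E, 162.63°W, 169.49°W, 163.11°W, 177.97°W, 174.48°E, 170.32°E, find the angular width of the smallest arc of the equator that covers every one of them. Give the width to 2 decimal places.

27.05°

Sort the longitudes: -177.97°, -169.49°, -163.11°, -162.63°, +170.32°, +174.48°, +175.30°.
Eastward gaps between consecutive values (wrapping around): 8.48°, 6.38°, 0.48°, 332.95°, 4.16°, 0.82°, 6.73°.
Largest gap = 332.95° ⇒ minimal covering band is its complement: 360° − 332.95° = 27.05°.
Band runs from +170.32° eastward to -162.63°, crossing the antimeridian.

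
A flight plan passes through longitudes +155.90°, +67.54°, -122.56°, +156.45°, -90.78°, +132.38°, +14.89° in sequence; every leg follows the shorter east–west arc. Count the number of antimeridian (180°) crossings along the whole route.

Leg 1: +155.90° → +67.54°, shortest Δλ = -88.36° (west) — does not cross 180°.
Leg 2: +67.54° → -122.56°, shortest Δλ = 169.9° (east) — crosses 180°.
Leg 3: -122.56° → +156.45°, shortest Δλ = -80.99° (west) — crosses 180°.
Leg 4: +156.45° → -90.78°, shortest Δλ = 112.77° (east) — crosses 180°.
Leg 5: -90.78° → +132.38°, shortest Δλ = -136.84° (west) — crosses 180°.
Leg 6: +132.38° → +14.89°, shortest Δλ = -117.49° (west) — does not cross 180°.
Total crossings: 4.

4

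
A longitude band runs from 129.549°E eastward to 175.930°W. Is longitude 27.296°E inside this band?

No

Band width going east from +129.549° to -175.930°: ((-175.930 − 129.549) mod 360) = 54.521°.
Offset of +27.296° east of the west edge: ((27.296 − 129.549) mod 360) = 257.747°.
257.747° > 54.521° ⇒ outside.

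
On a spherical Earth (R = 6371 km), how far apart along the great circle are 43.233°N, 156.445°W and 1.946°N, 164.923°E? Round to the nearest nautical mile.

3224 nmi

Δλ = 164.923 − -156.445 = 321.368°; wrapped into (−180°, 180°]: -38.632°.
Δφ = 1.946 − 43.233 = -41.287°.
a = sin²(Δφ/2) + cos φ₁ · cos φ₂ · sin²(Δλ/2) = 0.203963.
c = 2·atan2(√a, √(1−a)) = 0.93717 rad → d = 6371·c ≈ 5970.69 km ≈ 3223.92 nmi.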